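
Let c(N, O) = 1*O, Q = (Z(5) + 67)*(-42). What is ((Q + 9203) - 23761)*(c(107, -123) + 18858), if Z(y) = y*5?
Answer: -345136170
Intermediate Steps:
Z(y) = 5*y
Q = -3864 (Q = (5*5 + 67)*(-42) = (25 + 67)*(-42) = 92*(-42) = -3864)
c(N, O) = O
((Q + 9203) - 23761)*(c(107, -123) + 18858) = ((-3864 + 9203) - 23761)*(-123 + 18858) = (5339 - 23761)*18735 = -18422*18735 = -345136170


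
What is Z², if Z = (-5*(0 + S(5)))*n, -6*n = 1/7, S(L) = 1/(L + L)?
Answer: 1/7056 ≈ 0.00014172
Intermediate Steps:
S(L) = 1/(2*L)
n = -1/42 (n = -⅙/7 = -⅙*⅐ = -1/42 ≈ -0.023810)
Z = 1/84 (Z = -5*(0 + (½)/5)*(-1/42) = -5*(0 + (½)*(⅕))*(-1/42) = -5*(0 + ⅒)*(-1/42) = -5/10*(-1/42) = -1*½*(-1/42) = -½*(-1/42) = 1/84 ≈ 0.011905)
Z² = (1/84)² = 1/7056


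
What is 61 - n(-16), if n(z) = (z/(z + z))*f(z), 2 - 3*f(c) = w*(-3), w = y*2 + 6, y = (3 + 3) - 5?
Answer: 170/3 ≈ 56.667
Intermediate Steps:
y = 1 (y = 6 - 5 = 1)
w = 8 (w = 1*2 + 6 = 2 + 6 = 8)
f(c) = 26/3 (f(c) = ⅔ - 8*(-3)/3 = ⅔ - ⅓*(-24) = ⅔ + 8 = 26/3)
n(z) = 13/3 (n(z) = (z/(z + z))*(26/3) = (z/((2*z)))*(26/3) = ((1/(2*z))*z)*(26/3) = (½)*(26/3) = 13/3)
61 - n(-16) = 61 - 1*13/3 = 61 - 13/3 = 170/3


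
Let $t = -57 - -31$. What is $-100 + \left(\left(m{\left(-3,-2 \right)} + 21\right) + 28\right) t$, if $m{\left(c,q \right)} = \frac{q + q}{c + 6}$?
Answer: $- \frac{4018}{3} \approx -1339.3$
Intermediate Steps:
$m{\left(c,q \right)} = \frac{2 q}{6 + c}$
$t = -26$ ($t = -57 + 31 = -26$)
$-100 + \left(\left(m{\left(-3,-2 \right)} + 21\right) + 28\right) t = -100 + \left(\left(2 \left(-2\right) \frac{1}{6 - 3} + 21\right) + 28\right) \left(-26\right) = -100 + \left(\left(2 \left(-2\right) \frac{1}{3} + 21\right) + 28\right) \left(-26\right) = -100 + \left(\left(- \frac{4}{3} + 21\right) + 28\right) \left(-26\right) = -100 + \left(\frac{59}{3} + 28\right) \left(-26\right) = -100 + \frac{143}{3} \left(-26\right) = -100 - \frac{3718}{3} = - \frac{4018}{3}$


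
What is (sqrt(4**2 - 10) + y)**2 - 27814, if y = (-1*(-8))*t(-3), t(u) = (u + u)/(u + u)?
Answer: -27744 + 16*sqrt(6) ≈ -27705.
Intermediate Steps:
t(u) = 1 (t(u) = (2*u)/((2*u)) = (2*u)*(1/(2*u)) = 1)
y = 8 (y = -1*(-8)*1 = 8*1 = 8)
(sqrt(4**2 - 10) + y)**2 - 27814 = (sqrt(4**2 - 10) + 8)**2 - 27814 = (sqrt(16 - 10) + 8)**2 - 27814 = (sqrt(6) + 8)**2 - 27814 = (8 + sqrt(6))**2 - 27814 = -27814 + (8 + sqrt(6))**2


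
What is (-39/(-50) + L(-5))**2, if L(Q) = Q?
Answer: 44521/2500 ≈ 17.808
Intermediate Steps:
(-39/(-50) + L(-5))**2 = (-39/(-50) - 5)**2 = (-39*(-1/50) - 5)**2 = (39/50 - 5)**2 = (-211/50)**2 = 44521/2500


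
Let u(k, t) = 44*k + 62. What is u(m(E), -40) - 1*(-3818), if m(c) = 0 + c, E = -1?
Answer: 3836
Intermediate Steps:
m(c) = c
u(k, t) = 62 + 44*k
u(m(E), -40) - 1*(-3818) = (62 + 44*(-1)) - 1*(-3818) = (62 - 44) + 3818 = 18 + 3818 = 3836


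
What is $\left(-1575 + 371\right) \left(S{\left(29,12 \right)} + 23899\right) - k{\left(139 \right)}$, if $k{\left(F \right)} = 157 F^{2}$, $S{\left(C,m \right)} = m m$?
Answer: $-31981169$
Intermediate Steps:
$S{\left(C,m \right)} = m^{2}$
$\left(-1575 + 371\right) \left(S{\left(29,12 \right)} + 23899\right) - k{\left(139 \right)} = \left(-1575 + 371\right) \left(12^{2} + 23899\right) - 157 \cdot 139^{2} = - 1204 \left(144 + 23899\right) - 157 \cdot 19321 = \left(-1204\right) 24043 - 3033397 = -28947772 - 3033397 = -31981169$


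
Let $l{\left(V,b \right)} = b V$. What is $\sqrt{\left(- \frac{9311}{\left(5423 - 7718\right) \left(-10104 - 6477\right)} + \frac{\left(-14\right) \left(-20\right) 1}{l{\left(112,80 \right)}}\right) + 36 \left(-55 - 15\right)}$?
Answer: $\frac{i \sqrt{2883214615228463630}}{33825240} \approx 50.199 i$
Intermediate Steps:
$l{\left(V,b \right)} = V b$
$\sqrt{\left(- \frac{9311}{\left(5423 - 7718\right) \left(-10104 - 6477\right)} + \frac{\left(-14\right) \left(-20\right) 1}{l{\left(112,80 \right)}}\right) + 36 \left(-55 - 15\right)} = \sqrt{\left(- \frac{9311}{\left(5423 - 7718\right) \left(-10104 - 6477\right)} + \frac{\left(-14\right) \left(-20\right) 1}{112 \cdot 80}\right) + 36 \left(-55 - 15\right)} = \sqrt{\left(- \frac{9311}{\left(-2295\right) \left(-16581\right)} + \frac{280 \cdot 1}{8960}\right) + 36 \left(-70\right)} = \sqrt{\left(- \frac{9311}{38053395} + 280 \cdot \frac{1}{8960}\right) - 2520} = \sqrt{\left(\left(-9311\right) \frac{1}{38053395} + \frac{1}{32}\right) - 2520} = \sqrt{\left(- \frac{9311}{38053395} + \frac{1}{32}\right) - 2520} = \sqrt{\frac{37755443}{1217708640} - 2520} = \sqrt{- \frac{3068588017357}{1217708640}} = \frac{i \sqrt{2883214615228463630}}{33825240}$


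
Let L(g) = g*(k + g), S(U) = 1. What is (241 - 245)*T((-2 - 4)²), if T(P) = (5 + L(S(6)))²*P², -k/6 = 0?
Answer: -186624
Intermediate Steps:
k = 0 (k = -6*0 = 0)
L(g) = g² (L(g) = g*(0 + g) = g*g = g²)
T(P) = 36*P² (T(P) = (5 + 1²)²*P² = (5 + 1)²*P² = 6²*P² = 36*P²)
(241 - 245)*T((-2 - 4)²) = (241 - 245)*(36*((-2 - 4)²)²) = -144*((-6)²)² = -144*36² = -144*1296 = -4*46656 = -186624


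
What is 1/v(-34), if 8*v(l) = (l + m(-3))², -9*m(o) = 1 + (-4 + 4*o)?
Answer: 72/9409 ≈ 0.0076522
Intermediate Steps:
m(o) = ⅓ - 4*o/9 (m(o) = -(1 + (-4 + 4*o))/9 = -(-3 + 4*o)/9 = ⅓ - 4*o/9)
v(l) = (5/3 + l)²/8 (v(l) = (l + (⅓ - 4/9*(-3)))²/8 = (l + (⅓ + 4/3))²/8 = (l + 5/3)²/8 = (5/3 + l)²/8)
1/v(-34) = 1/((5 + 3*(-34))²/72) = 1/((5 - 102)²/72) = 1/((1/72)*(-97)²) = 1/((1/72)*9409) = 1/(9409/72) = 72/9409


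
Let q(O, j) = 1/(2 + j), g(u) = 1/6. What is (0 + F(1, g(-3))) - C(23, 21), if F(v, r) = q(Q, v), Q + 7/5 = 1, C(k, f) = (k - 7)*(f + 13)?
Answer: -1631/3 ≈ -543.67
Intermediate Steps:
C(k, f) = (-7 + k)*(13 + f)
g(u) = 1/6
Q = -2/5 (Q = -7/5 + 1 = -2/5 ≈ -0.40000)
F(v, r) = 1/(2 + v)
(0 + F(1, g(-3))) - C(23, 21) = (0 + 1/(2 + 1)) - (-91 - 7*21 + 13*23 + 21*23) = (0 + 1/3) - (-91 - 147 + 299 + 483) = (0 + 1/3) - 1*544 = 1/3 - 544 = -1631/3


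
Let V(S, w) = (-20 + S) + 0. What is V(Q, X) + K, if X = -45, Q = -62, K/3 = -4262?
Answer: -12868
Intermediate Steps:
K = -12786 (K = 3*(-4262) = -12786)
V(S, w) = -20 + S
V(Q, X) + K = (-20 - 62) - 12786 = -82 - 12786 = -12868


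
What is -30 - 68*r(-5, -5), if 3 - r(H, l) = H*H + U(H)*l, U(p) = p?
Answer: 3166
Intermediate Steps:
r(H, l) = 3 - H**2 - H*l (r(H, l) = 3 - (H*H + H*l) = 3 - (H**2 + H*l) = 3 + (-H**2 - H*l) = 3 - H**2 - H*l)
-30 - 68*r(-5, -5) = -30 - 68*(3 - 1*(-5)**2 - 1*(-5)*(-5)) = -30 - 68*(3 - 1*25 - 25) = -30 - 68*(3 - 25 - 25) = -30 - 68*(-47) = -30 + 3196 = 3166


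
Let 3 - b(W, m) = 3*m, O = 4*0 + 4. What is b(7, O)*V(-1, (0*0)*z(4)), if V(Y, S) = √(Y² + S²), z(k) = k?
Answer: -9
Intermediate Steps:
O = 4 (O = 0 + 4 = 4)
b(W, m) = 3 - 3*m
V(Y, S) = √(S² + Y²)
b(7, O)*V(-1, (0*0)*z(4)) = (3 - 3*4)*√(((0*0)*4)² + (-1)²) = (3 - 12)*√((0*4)² + 1) = -9*√(0² + 1) = -9*√(0 + 1) = -9*√1 = -9*1 = -9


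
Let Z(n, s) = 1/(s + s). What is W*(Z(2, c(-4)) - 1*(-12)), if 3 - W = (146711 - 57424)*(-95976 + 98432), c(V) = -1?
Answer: -5043643987/2 ≈ -2.5218e+9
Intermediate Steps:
W = -219288869 (W = 3 - (146711 - 57424)*(-95976 + 98432) = 3 - 89287*2456 = 3 - 1*219288872 = 3 - 219288872 = -219288869)
Z(n, s) = 1/(2*s)
W*(Z(2, c(-4)) - 1*(-12)) = -219288869*((½)/(-1) - 1*(-12)) = -219288869*((½)*(-1) + 12) = -219288869*(-½ + 12) = -219288869*23/2 = -5043643987/2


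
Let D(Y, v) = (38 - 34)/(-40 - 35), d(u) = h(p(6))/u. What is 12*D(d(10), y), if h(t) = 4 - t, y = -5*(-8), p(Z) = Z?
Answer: -16/25 ≈ -0.64000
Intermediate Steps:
y = 40
d(u) = -2/u (d(u) = (4 - 1*6)/u = (4 - 6)/u = -2/u)
D(Y, v) = -4/75 (D(Y, v) = 4/(-75) = 4*(-1/75) = -4/75)
12*D(d(10), y) = 12*(-4/75) = -16/25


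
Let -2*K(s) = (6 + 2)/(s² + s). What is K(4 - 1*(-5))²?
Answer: 4/2025 ≈ 0.0019753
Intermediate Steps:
K(s) = -4/(s + s²) (K(s) = -(6 + 2)/(2*(s² + s)) = -4/(s + s²))
K(4 - 1*(-5))² = (-4/((4 - 1*(-5))*(1 + (4 - 1*(-5)))))² = (-4/((4 + 5)*(1 + (4 + 5))))² = (-4/(9*(1 + 9)))² = (-4*⅑/10)² = (-4*⅑*⅒)² = (-2/45)² = 4/2025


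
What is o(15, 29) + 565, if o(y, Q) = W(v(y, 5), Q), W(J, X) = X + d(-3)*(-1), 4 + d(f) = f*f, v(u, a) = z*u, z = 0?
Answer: 589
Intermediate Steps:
v(u, a) = 0 (v(u, a) = 0*u = 0)
d(f) = -4 + f² (d(f) = -4 + f*f = -4 + f²)
W(J, X) = -5 + X (W(J, X) = X + (-4 + (-3)²)*(-1) = X + (-4 + 9)*(-1) = X + 5*(-1) = X - 5 = -5 + X)
o(y, Q) = -5 + Q
o(15, 29) + 565 = (-5 + 29) + 565 = 24 + 565 = 589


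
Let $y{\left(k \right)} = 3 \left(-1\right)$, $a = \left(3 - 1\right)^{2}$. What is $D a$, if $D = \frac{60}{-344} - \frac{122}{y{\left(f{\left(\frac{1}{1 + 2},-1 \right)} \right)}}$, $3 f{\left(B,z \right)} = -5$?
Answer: $\frac{20894}{129} \approx 161.97$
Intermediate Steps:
$a = 4$ ($a = 2^{2} = 4$)
$f{\left(B,z \right)} = - \frac{5}{3}$ ($f{\left(B,z \right)} = \frac{1}{3} \left(-5\right) = - \frac{5}{3}$)
$y{\left(k \right)} = -3$
$D = \frac{10447}{258}$ ($D = \frac{60}{-344} - \frac{122}{-3} = 60 \left(- \frac{1}{344}\right) - - \frac{122}{3} = - \frac{15}{86} + \frac{122}{3} = \frac{10447}{258} \approx 40.492$)
$D a = \frac{10447}{258} \cdot 4 = \frac{20894}{129}$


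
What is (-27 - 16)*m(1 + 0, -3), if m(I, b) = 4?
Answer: -172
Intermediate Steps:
(-27 - 16)*m(1 + 0, -3) = (-27 - 16)*4 = -43*4 = -172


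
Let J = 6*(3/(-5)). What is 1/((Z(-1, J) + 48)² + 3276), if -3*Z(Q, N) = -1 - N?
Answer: 225/1236949 ≈ 0.00018190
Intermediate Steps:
J = -18/5 (J = 6*(3*(-⅕)) = 6*(-⅗) = -18/5 ≈ -3.6000)
Z(Q, N) = ⅓ + N/3 (Z(Q, N) = -(-1 - N)/3 = ⅓ + N/3)
1/((Z(-1, J) + 48)² + 3276) = 1/(((⅓ + (⅓)*(-18/5)) + 48)² + 3276) = 1/(((⅓ - 6/5) + 48)² + 3276) = 1/((-13/15 + 48)² + 3276) = 1/((707/15)² + 3276) = 1/(499849/225 + 3276) = 1/(1236949/225) = 225/1236949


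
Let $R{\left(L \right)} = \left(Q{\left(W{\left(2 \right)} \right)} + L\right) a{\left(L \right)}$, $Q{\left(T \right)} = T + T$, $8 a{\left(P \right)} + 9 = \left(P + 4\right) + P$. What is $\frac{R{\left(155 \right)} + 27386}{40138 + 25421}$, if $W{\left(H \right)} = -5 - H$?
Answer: $\frac{20161}{40344} \approx 0.49973$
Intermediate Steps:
$a{\left(P \right)} = - \frac{5}{8} + \frac{P}{4}$ ($a{\left(P \right)} = - \frac{9}{8} + \frac{\left(P + 4\right) + P}{8} = - \frac{9}{8} + \frac{\left(4 + P\right) + P}{8} = - \frac{9}{8} + \frac{4 + 2 P}{8} = - \frac{9}{8} + \left(\frac{1}{2} + \frac{P}{4}\right) = - \frac{5}{8} + \frac{P}{4}$)
$Q{\left(T \right)} = 2 T$
$R{\left(L \right)} = \left(-14 + L\right) \left(- \frac{5}{8} + \frac{L}{4}\right)$ ($R{\left(L \right)} = \left(2 \left(-5 - 2\right) + L\right) \left(- \frac{5}{8} + \frac{L}{4}\right) = \left(2 \left(-7\right) + L\right) \left(- \frac{5}{8} + \frac{L}{4}\right) = \left(-14 + L\right) \left(- \frac{5}{8} + \frac{L}{4}\right)$)
$\frac{R{\left(155 \right)} + 27386}{40138 + 25421} = \frac{\frac{\left(-14 + 155\right) \left(-5 + 2 \cdot 155\right)}{8} + 27386}{40138 + 25421} = \frac{\frac{1}{8} \cdot 141 \left(-5 + 310\right) + 27386}{65559} = \left(\frac{1}{8} \cdot 141 \cdot 305 + 27386\right) \frac{1}{65559} = \left(\frac{43005}{8} + 27386\right) \frac{1}{65559} = \frac{262093}{8} \cdot \frac{1}{65559} = \frac{20161}{40344}$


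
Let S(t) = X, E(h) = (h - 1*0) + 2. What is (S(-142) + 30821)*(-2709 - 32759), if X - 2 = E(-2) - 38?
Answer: -1091882380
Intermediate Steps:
E(h) = 2 + h (E(h) = (h + 0) + 2 = h + 2 = 2 + h)
X = -36 (X = 2 + ((2 - 2) - 38) = 2 + (0 - 38) = 2 - 38 = -36)
S(t) = -36
(S(-142) + 30821)*(-2709 - 32759) = (-36 + 30821)*(-2709 - 32759) = 30785*(-35468) = -1091882380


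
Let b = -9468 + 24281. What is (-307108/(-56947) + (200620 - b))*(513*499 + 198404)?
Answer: 4808119435207767/56947 ≈ 8.4431e+10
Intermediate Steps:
b = 14813
(-307108/(-56947) + (200620 - b))*(513*499 + 198404) = (-307108/(-56947) + (200620 - 1*14813))*(513*499 + 198404) = (-307108*(-1/56947) + (200620 - 14813))*(255987 + 198404) = (307108/56947 + 185807)*454391 = (10581458337/56947)*454391 = 4808119435207767/56947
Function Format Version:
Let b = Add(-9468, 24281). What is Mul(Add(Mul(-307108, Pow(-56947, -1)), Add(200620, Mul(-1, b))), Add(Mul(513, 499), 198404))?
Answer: Rational(4808119435207767, 56947) ≈ 8.4431e+10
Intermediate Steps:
b = 14813
Mul(Add(Mul(-307108, Pow(-56947, -1)), Add(200620, Mul(-1, b))), Add(Mul(513, 499), 198404)) = Mul(Add(Mul(-307108, Pow(-56947, -1)), Add(200620, Mul(-1, 14813))), Add(Mul(513, 499), 198404)) = Mul(Add(Mul(-307108, Rational(-1, 56947)), Add(200620, -14813)), Add(255987, 198404)) = Mul(Add(Rational(307108, 56947), 185807), 454391) = Mul(Rational(10581458337, 56947), 454391) = Rational(4808119435207767, 56947)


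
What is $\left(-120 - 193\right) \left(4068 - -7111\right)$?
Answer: $-3499027$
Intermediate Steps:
$\left(-120 - 193\right) \left(4068 - -7111\right) = \left(-120 - 193\right) \left(4068 + 7111\right) = \left(-313\right) 11179 = -3499027$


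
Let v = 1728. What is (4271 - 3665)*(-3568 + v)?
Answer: -1115040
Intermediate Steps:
(4271 - 3665)*(-3568 + v) = (4271 - 3665)*(-3568 + 1728) = 606*(-1840) = -1115040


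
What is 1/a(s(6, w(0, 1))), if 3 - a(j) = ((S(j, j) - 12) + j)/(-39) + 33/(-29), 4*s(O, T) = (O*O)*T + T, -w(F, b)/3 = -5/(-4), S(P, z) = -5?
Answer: 18096/50897 ≈ 0.35554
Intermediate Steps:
w(F, b) = -15/4 (w(F, b) = -(-15)/(-4) = -(-15)*(-1)/4 = -3*5/4 = -15/4)
s(O, T) = T/4 + T*O**2/4 (s(O, T) = ((O*O)*T + T)/4 = (O**2*T + T)/4 = (T*O**2 + T)/4 = (T + T*O**2)/4 = T/4 + T*O**2/4)
a(j) = 4187/1131 + j/39 (a(j) = 3 - (((-5 - 12) + j)/(-39) + 33/(-29)) = 3 - ((-17 + j)*(-1/39) + 33*(-1/29)) = 3 - ((17/39 - j/39) - 33/29) = 3 - (-794/1131 - j/39) = 3 + (794/1131 + j/39) = 4187/1131 + j/39)
1/a(s(6, w(0, 1))) = 1/(4187/1131 + ((1/4)*(-15/4)*(1 + 6**2))/39) = 1/(4187/1131 + ((1/4)*(-15/4)*(1 + 36))/39) = 1/(4187/1131 + ((1/4)*(-15/4)*37)/39) = 1/(4187/1131 + (1/39)*(-555/16)) = 1/(4187/1131 - 185/208) = 1/(50897/18096) = 18096/50897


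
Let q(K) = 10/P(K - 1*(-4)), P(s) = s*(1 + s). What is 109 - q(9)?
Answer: 9914/91 ≈ 108.95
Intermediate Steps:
q(K) = 10/((4 + K)*(5 + K)) (q(K) = 10/(((K - 1*(-4))*(1 + (K - 1*(-4))))) = 10/(((K + 4)*(1 + (K + 4)))) = 10/(((4 + K)*(1 + (4 + K)))) = 10/(((4 + K)*(5 + K))) = 10*(1/((4 + K)*(5 + K))) = 10/((4 + K)*(5 + K)))
109 - q(9) = 109 - 10/((4 + 9)*(5 + 9)) = 109 - 10/(13*14) = 109 - 1*5/91 = 109 - 5/91 = 9914/91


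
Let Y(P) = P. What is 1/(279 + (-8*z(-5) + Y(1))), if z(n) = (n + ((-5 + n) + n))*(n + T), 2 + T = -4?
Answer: -1/1480 ≈ -0.00067568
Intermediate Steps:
T = -6 (T = -2 - 4 = -6)
z(n) = (-6 + n)*(-5 + 3*n) (z(n) = (n + ((-5 + n) + n))*(n - 6) = (n + (-5 + 2*n))*(-6 + n) = (-5 + 3*n)*(-6 + n) = (-6 + n)*(-5 + 3*n))
1/(279 + (-8*z(-5) + Y(1))) = 1/(279 + (-8*(30 - 23*(-5) + 3*(-5)**2) + 1)) = 1/(279 + (-8*(30 + 115 + 3*25) + 1)) = 1/(279 + (-8*(30 + 115 + 75) + 1)) = 1/(279 + (-8*220 + 1)) = 1/(279 + (-1760 + 1)) = 1/(279 - 1759) = 1/(-1480) = -1/1480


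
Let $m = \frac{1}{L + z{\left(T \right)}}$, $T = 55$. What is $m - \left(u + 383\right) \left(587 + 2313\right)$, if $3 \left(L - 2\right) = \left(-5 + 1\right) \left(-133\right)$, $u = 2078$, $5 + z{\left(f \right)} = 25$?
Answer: $- \frac{4267866197}{598} \approx -7.1369 \cdot 10^{6}$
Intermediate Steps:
$z{\left(f \right)} = 20$ ($z{\left(f \right)} = -5 + 25 = 20$)
$L = \frac{538}{3}$ ($L = 2 + \frac{\left(-5 + 1\right) \left(-133\right)}{3} = 2 + \frac{\left(-4\right) \left(-133\right)}{3} = 2 + \frac{1}{3} \cdot 532 = 2 + \frac{532}{3} = \frac{538}{3} \approx 179.33$)
$m = \frac{3}{598}$ ($m = \frac{1}{\frac{538}{3} + 20} = \frac{1}{\frac{598}{3}} = \frac{3}{598} \approx 0.0050167$)
$m - \left(u + 383\right) \left(587 + 2313\right) = \frac{3}{598} - \left(2078 + 383\right) \left(587 + 2313\right) = \frac{3}{598} - 2461 \cdot 2900 = \frac{3}{598} - 7136900 = - \frac{4267866197}{598}$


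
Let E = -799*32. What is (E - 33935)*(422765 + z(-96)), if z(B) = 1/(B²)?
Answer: -231835721946223/9216 ≈ -2.5156e+10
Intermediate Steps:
z(B) = B⁻²
E = -25568
(E - 33935)*(422765 + z(-96)) = (-25568 - 33935)*(422765 + (-96)⁻²) = -59503*(422765 + 1/9216) = -59503*3896202241/9216 = -231835721946223/9216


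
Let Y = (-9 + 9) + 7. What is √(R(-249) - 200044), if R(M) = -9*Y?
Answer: I*√200107 ≈ 447.33*I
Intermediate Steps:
Y = 7 (Y = 0 + 7 = 7)
R(M) = -63 (R(M) = -9*7 = -63)
√(R(-249) - 200044) = √(-63 - 200044) = √(-200107) = I*√200107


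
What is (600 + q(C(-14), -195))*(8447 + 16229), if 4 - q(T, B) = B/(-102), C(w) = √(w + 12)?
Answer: 252571198/17 ≈ 1.4857e+7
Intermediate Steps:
C(w) = √(12 + w)
q(T, B) = 4 + B/102 (q(T, B) = 4 - B/(-102) = 4 - B*(-1)/102 = 4 - (-1)*B/102 = 4 + B/102)
(600 + q(C(-14), -195))*(8447 + 16229) = (600 + (4 + (1/102)*(-195)))*(8447 + 16229) = (600 + (4 - 65/34))*24676 = (600 + 71/34)*24676 = (20471/34)*24676 = 252571198/17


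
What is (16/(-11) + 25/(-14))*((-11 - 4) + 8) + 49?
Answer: 1577/22 ≈ 71.682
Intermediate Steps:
(16/(-11) + 25/(-14))*((-11 - 4) + 8) + 49 = (16*(-1/11) + 25*(-1/14))*(-15 + 8) + 49 = (-16/11 - 25/14)*(-7) + 49 = -499/154*(-7) + 49 = 499/22 + 49 = 1577/22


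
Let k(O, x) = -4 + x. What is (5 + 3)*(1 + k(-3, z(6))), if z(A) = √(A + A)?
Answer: -24 + 16*√3 ≈ 3.7128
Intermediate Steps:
z(A) = √2*√A (z(A) = √(2*A) = √2*√A)
(5 + 3)*(1 + k(-3, z(6))) = (5 + 3)*(1 + (-4 + √2*√6)) = 8*(1 + (-4 + 2*√3)) = 8*(-3 + 2*√3) = -24 + 16*√3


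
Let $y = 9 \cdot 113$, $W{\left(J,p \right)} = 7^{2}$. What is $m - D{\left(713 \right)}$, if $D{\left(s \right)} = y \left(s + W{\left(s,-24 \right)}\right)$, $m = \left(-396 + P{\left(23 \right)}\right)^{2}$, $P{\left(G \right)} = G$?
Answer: $-635825$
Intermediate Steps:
$W{\left(J,p \right)} = 49$
$y = 1017$
$m = 139129$ ($m = \left(-396 + 23\right)^{2} = \left(-373\right)^{2} = 139129$)
$D{\left(s \right)} = 49833 + 1017 s$ ($D{\left(s \right)} = 1017 \left(s + 49\right) = 1017 \left(49 + s\right) = 49833 + 1017 s$)
$m - D{\left(713 \right)} = 139129 - \left(49833 + 1017 \cdot 713\right) = 139129 - \left(49833 + 725121\right) = 139129 - 774954 = -635825$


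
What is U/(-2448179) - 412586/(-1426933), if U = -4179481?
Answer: 6973923742667/3493387405007 ≈ 1.9963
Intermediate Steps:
U/(-2448179) - 412586/(-1426933) = -4179481/(-2448179) - 412586/(-1426933) = -4179481*(-1/2448179) - 412586*(-1/1426933) = 4179481/2448179 + 412586/1426933 = 6973923742667/3493387405007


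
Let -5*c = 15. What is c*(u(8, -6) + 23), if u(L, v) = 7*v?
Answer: 57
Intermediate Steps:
c = -3 (c = -⅕*15 = -3)
c*(u(8, -6) + 23) = -3*(7*(-6) + 23) = -3*(-42 + 23) = -3*(-19) = 57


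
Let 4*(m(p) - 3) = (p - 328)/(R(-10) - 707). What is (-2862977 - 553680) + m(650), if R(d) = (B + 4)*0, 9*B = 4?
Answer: -690164131/202 ≈ -3.4167e+6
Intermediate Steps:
B = 4/9 (B = (⅑)*4 = 4/9 ≈ 0.44444)
R(d) = 0 (R(d) = (4/9 + 4)*0 = (40/9)*0 = 0)
m(p) = 2203/707 - p/2828 (m(p) = 3 + ((p - 328)/(0 - 707))/4 = 3 + ((-328 + p)/(-707))/4 = 3 + ((-328 + p)*(-1/707))/4 = 3 + (328/707 - p/707)/4 = 3 + (82/707 - p/2828) = 2203/707 - p/2828)
(-2862977 - 553680) + m(650) = (-2862977 - 553680) + (2203/707 - 1/2828*650) = -3416657 + (2203/707 - 325/1414) = -3416657 + 583/202 = -690164131/202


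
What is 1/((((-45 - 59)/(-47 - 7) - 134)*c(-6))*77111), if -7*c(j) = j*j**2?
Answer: -7/2199822608 ≈ -3.1821e-9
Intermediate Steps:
c(j) = -j**3/7 (c(j) = -j*j**2/7 = -j**3/7)
1/((((-45 - 59)/(-47 - 7) - 134)*c(-6))*77111) = 1/((((-45 - 59)/(-47 - 7) - 134)*(-1/7*(-6)**3))*77111) = (1/77111)/((-104/(-54) - 134)*(-1/7*(-216))) = (1/77111)/((-104*(-1/54) - 134)*(216/7)) = (1/77111)/((52/27 - 134)*(216/7)) = (1/77111)/(-3566/27*216/7) = (1/77111)/(-28528/7) = -7/28528*1/77111 = -7/2199822608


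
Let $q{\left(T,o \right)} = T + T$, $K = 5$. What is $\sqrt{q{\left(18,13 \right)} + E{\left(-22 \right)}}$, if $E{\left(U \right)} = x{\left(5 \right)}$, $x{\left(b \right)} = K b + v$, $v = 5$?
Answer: $\sqrt{66} \approx 8.124$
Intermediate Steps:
$x{\left(b \right)} = 5 + 5 b$ ($x{\left(b \right)} = 5 b + 5 = 5 + 5 b$)
$q{\left(T,o \right)} = 2 T$
$E{\left(U \right)} = 30$ ($E{\left(U \right)} = 5 + 5 \cdot 5 = 5 + 25 = 30$)
$\sqrt{q{\left(18,13 \right)} + E{\left(-22 \right)}} = \sqrt{2 \cdot 18 + 30} = \sqrt{36 + 30} = \sqrt{66}$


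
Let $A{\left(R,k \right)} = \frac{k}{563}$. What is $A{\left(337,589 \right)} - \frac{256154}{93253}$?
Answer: $- \frac{89288685}{52501439} \approx -1.7007$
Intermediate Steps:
$A{\left(R,k \right)} = \frac{k}{563}$ ($A{\left(R,k \right)} = k \frac{1}{563} = \frac{k}{563}$)
$A{\left(337,589 \right)} - \frac{256154}{93253} = \frac{1}{563} \cdot 589 - \frac{256154}{93253} = \frac{589}{563} - \frac{256154}{93253} = - \frac{89288685}{52501439}$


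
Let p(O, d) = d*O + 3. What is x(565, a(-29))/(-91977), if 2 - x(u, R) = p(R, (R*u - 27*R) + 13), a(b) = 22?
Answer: 2803/989 ≈ 2.8342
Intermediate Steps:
p(O, d) = 3 + O*d (p(O, d) = O*d + 3 = 3 + O*d)
x(u, R) = -1 - R*(13 - 27*R + R*u) (x(u, R) = 2 - (3 + R*((R*u - 27*R) + 13)) = 2 - (3 + R*((-27*R + R*u) + 13)) = 2 - (3 + R*(13 - 27*R + R*u)) = 2 + (-3 - R*(13 - 27*R + R*u)) = -1 - R*(13 - 27*R + R*u))
x(565, a(-29))/(-91977) = (-1 - 1*22*(13 - 27*22 + 22*565))/(-91977) = (-1 - 1*22*(13 - 594 + 12430))*(-1/91977) = (-1 - 1*22*11849)*(-1/91977) = (-1 - 260678)*(-1/91977) = -260679*(-1/91977) = 2803/989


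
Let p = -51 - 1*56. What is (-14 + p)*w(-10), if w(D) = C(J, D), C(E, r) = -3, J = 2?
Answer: 363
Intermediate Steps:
w(D) = -3
p = -107 (p = -51 - 56 = -107)
(-14 + p)*w(-10) = (-14 - 107)*(-3) = -121*(-3) = 363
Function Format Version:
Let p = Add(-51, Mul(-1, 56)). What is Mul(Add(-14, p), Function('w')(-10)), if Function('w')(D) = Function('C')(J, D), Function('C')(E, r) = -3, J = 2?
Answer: 363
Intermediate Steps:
Function('w')(D) = -3
p = -107 (p = Add(-51, -56) = -107)
Mul(Add(-14, p), Function('w')(-10)) = Mul(Add(-14, -107), -3) = Mul(-121, -3) = 363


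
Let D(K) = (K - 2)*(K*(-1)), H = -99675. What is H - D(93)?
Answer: -91212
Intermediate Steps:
D(K) = -K*(-2 + K) (D(K) = (-2 + K)*(-K) = -K*(-2 + K))
H - D(93) = -99675 - 93*(2 - 1*93) = -99675 - 93*(2 - 93) = -99675 - 93*(-91) = -99675 - 1*(-8463) = -99675 + 8463 = -91212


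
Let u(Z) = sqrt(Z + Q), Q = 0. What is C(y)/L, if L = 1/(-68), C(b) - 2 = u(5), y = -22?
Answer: -136 - 68*sqrt(5) ≈ -288.05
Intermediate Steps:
u(Z) = sqrt(Z) (u(Z) = sqrt(Z + 0) = sqrt(Z))
C(b) = 2 + sqrt(5)
L = -1/68 ≈ -0.014706
C(y)/L = (2 + sqrt(5))/(-1/68) = (2 + sqrt(5))*(-68) = -136 - 68*sqrt(5)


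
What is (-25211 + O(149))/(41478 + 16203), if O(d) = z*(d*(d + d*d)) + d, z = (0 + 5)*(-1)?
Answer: -63892/221 ≈ -289.10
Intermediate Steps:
z = -5 (z = 5*(-1) = -5)
O(d) = d - 5*d*(d + d**2) (O(d) = -5*d*(d + d*d) + d = -5*d*(d + d**2) + d = d - 5*d*(d + d**2))
(-25211 + O(149))/(41478 + 16203) = (-25211 + 149*(1 - 5*149 - 5*149**2))/(41478 + 16203) = (-25211 + 149*(1 - 745 - 5*22201))/57681 = (-25211 + 149*(1 - 745 - 111005))*(1/57681) = (-25211 + 149*(-111749))*(1/57681) = (-25211 - 16650601)*(1/57681) = -16675812*1/57681 = -63892/221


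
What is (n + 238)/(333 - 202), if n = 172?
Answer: 410/131 ≈ 3.1298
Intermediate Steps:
(n + 238)/(333 - 202) = (172 + 238)/(333 - 202) = 410/131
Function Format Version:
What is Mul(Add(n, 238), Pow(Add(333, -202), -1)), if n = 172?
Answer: Rational(410, 131) ≈ 3.1298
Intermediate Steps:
Mul(Add(n, 238), Pow(Add(333, -202), -1)) = Mul(Add(172, 238), Pow(Add(333, -202), -1)) = Mul(410, Pow(131, -1)) = Mul(410, Rational(1, 131)) = Rational(410, 131)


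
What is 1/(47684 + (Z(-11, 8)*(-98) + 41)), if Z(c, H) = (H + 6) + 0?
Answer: 1/46353 ≈ 2.1574e-5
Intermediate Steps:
Z(c, H) = 6 + H (Z(c, H) = (6 + H) + 0 = 6 + H)
1/(47684 + (Z(-11, 8)*(-98) + 41)) = 1/(47684 + ((6 + 8)*(-98) + 41)) = 1/(47684 + (14*(-98) + 41)) = 1/(47684 + (-1372 + 41)) = 1/(47684 - 1331) = 1/46353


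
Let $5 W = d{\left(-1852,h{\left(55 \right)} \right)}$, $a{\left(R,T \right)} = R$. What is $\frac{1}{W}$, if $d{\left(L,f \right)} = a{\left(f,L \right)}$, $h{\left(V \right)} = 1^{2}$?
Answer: $5$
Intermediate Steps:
$h{\left(V \right)} = 1$
$d{\left(L,f \right)} = f$
$W = \frac{1}{5}$ ($W = \frac{1}{5} \cdot 1 = \frac{1}{5} \approx 0.2$)
$\frac{1}{W} = \frac{1}{\frac{1}{5}} = 5$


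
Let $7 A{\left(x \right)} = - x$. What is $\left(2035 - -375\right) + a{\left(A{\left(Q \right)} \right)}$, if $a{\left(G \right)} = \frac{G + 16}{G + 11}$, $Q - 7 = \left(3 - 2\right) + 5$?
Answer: $\frac{154339}{64} \approx 2411.5$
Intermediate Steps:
$Q = 13$ ($Q = 7 + \left(\left(3 - 2\right) + 5\right) = 7 + \left(1 + 5\right) = 7 + 6 = 13$)
$A{\left(x \right)} = - \frac{x}{7}$ ($A{\left(x \right)} = \frac{\left(-1\right) x}{7} = - \frac{x}{7}$)
$a{\left(G \right)} = \frac{16 + G}{11 + G}$
$\left(2035 - -375\right) + a{\left(A{\left(Q \right)} \right)} = \left(2035 - -375\right) + \frac{16 - \frac{13}{7}}{11 - \frac{13}{7}} = \left(2035 + 375\right) + \frac{16 - \frac{13}{7}}{11 - \frac{13}{7}} = 2410 + \frac{1}{\frac{64}{7}} \cdot \frac{99}{7} = 2410 + \frac{7}{64} \cdot \frac{99}{7} = 2410 + \frac{99}{64} = \frac{154339}{64}$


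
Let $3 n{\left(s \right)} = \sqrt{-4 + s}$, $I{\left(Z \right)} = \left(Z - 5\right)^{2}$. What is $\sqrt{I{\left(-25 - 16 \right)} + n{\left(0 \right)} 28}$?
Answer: $\frac{2 \sqrt{4761 + 42 i}}{3} \approx 46.0 + 0.2029 i$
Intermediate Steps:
$I{\left(Z \right)} = \left(-5 + Z\right)^{2}$
$n{\left(s \right)} = \frac{\sqrt{-4 + s}}{3}$
$\sqrt{I{\left(-25 - 16 \right)} + n{\left(0 \right)} 28} = \sqrt{\left(-5 - 41\right)^{2} + \frac{\sqrt{-4 + 0}}{3} \cdot 28} = \sqrt{\left(-5 - 41\right)^{2} + \frac{\sqrt{-4}}{3} \cdot 28} = \sqrt{\left(-46\right)^{2} + \frac{2 i}{3} \cdot 28} = \sqrt{2116 + \frac{2 i}{3} \cdot 28} = \sqrt{2116 + \frac{56 i}{3}}$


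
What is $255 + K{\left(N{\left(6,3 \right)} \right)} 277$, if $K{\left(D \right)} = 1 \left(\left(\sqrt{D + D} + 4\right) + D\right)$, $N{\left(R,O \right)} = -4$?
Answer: $255 + 554 i \sqrt{2} \approx 255.0 + 783.47 i$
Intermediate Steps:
$K{\left(D \right)} = 4 + D + \sqrt{2} \sqrt{D}$ ($K{\left(D \right)} = 1 \left(\left(\sqrt{2 D} + 4\right) + D\right) = 1 \left(\left(\sqrt{2} \sqrt{D} + 4\right) + D\right) = 1 \left(\left(4 + \sqrt{2} \sqrt{D}\right) + D\right) = 1 \left(4 + D + \sqrt{2} \sqrt{D}\right) = 4 + D + \sqrt{2} \sqrt{D}$)
$255 + K{\left(N{\left(6,3 \right)} \right)} 277 = 255 + \left(4 - 4 + \sqrt{2} \sqrt{-4}\right) 277 = 255 + \left(4 - 4 + \sqrt{2} \cdot 2 i\right) 277 = 255 + \left(4 - 4 + 2 i \sqrt{2}\right) 277 = 255 + 2 i \sqrt{2} \cdot 277 = 255 + 554 i \sqrt{2}$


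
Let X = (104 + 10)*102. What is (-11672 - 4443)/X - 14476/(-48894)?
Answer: -103266647/94756572 ≈ -1.0898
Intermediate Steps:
X = 11628 (X = 114*102 = 11628)
(-11672 - 4443)/X - 14476/(-48894) = (-11672 - 4443)/11628 - 14476/(-48894) = -16115*1/11628 - 14476*(-1/48894) = -16115/11628 + 7238/24447 = -103266647/94756572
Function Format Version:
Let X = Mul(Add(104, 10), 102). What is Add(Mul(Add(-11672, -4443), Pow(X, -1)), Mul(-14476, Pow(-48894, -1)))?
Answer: Rational(-103266647, 94756572) ≈ -1.0898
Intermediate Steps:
X = 11628 (X = Mul(114, 102) = 11628)
Add(Mul(Add(-11672, -4443), Pow(X, -1)), Mul(-14476, Pow(-48894, -1))) = Add(Mul(Add(-11672, -4443), Pow(11628, -1)), Mul(-14476, Pow(-48894, -1))) = Add(Mul(-16115, Rational(1, 11628)), Mul(-14476, Rational(-1, 48894))) = Add(Rational(-16115, 11628), Rational(7238, 24447)) = Rational(-103266647, 94756572)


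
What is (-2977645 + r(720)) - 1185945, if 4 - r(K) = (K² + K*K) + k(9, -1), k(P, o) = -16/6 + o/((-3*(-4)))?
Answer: -20801533/4 ≈ -5.2004e+6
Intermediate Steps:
k(P, o) = -8/3 + o/12 (k(P, o) = -16*⅙ + o/12 = -8/3 + o*(1/12) = -8/3 + o/12)
r(K) = 27/4 - 2*K² (r(K) = 4 - ((K² + K*K) + (-8/3 + (1/12)*(-1))) = 4 - ((K² + K²) + (-8/3 - 1/12)) = 4 - (2*K² - 11/4) = 4 - (-11/4 + 2*K²) = 4 + (11/4 - 2*K²) = 27/4 - 2*K²)
(-2977645 + r(720)) - 1185945 = (-2977645 + (27/4 - 2*720²)) - 1185945 = (-2977645 + (27/4 - 2*518400)) - 1185945 = (-2977645 + (27/4 - 1036800)) - 1185945 = (-2977645 - 4147173/4) - 1185945 = -16057753/4 - 1185945 = -20801533/4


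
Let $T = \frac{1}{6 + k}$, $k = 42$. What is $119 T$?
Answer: $\frac{119}{48} \approx 2.4792$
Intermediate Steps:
$T = \frac{1}{48}$ ($T = \frac{1}{6 + 42} = \frac{1}{48} \approx 0.020833$)
$119 T = 119 \cdot \frac{1}{48} = \frac{119}{48}$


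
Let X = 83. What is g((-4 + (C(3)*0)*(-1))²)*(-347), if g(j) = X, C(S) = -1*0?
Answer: -28801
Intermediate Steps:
C(S) = 0
g(j) = 83
g((-4 + (C(3)*0)*(-1))²)*(-347) = 83*(-347) = -28801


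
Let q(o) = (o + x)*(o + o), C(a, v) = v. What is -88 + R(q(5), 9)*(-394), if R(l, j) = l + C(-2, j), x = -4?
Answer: -7574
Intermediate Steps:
q(o) = 2*o*(-4 + o) (q(o) = (o - 4)*(o + o) = (-4 + o)*(2*o) = 2*o*(-4 + o))
R(l, j) = j + l (R(l, j) = l + j = j + l)
-88 + R(q(5), 9)*(-394) = -88 + (9 + 2*5*(-4 + 5))*(-394) = -88 + (9 + 2*5*1)*(-394) = -88 + (9 + 10)*(-394) = -88 + 19*(-394) = -88 - 7486 = -7574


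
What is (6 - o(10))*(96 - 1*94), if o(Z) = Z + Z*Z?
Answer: -208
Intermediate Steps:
o(Z) = Z + Z²
(6 - o(10))*(96 - 1*94) = (6 - 10*(1 + 10))*(96 - 1*94) = (6 - 10*11)*(96 - 94) = (6 - 1*110)*2 = (6 - 110)*2 = -104*2 = -208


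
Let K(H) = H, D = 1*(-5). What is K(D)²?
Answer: 25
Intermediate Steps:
D = -5
K(D)² = (-5)² = 25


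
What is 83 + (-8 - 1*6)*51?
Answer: -631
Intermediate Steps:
83 + (-8 - 1*6)*51 = 83 + (-8 - 6)*51 = 83 - 14*51 = 83 - 714 = -631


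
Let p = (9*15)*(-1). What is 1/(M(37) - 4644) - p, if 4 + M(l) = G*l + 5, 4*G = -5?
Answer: 2532191/18757 ≈ 135.00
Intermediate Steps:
G = -5/4 (G = (1/4)*(-5) = -5/4 ≈ -1.2500)
M(l) = 1 - 5*l/4 (M(l) = -4 + (-5*l/4 + 5) = -4 + (5 - 5*l/4) = 1 - 5*l/4)
p = -135 (p = 135*(-1) = -135)
1/(M(37) - 4644) - p = 1/((1 - 5/4*37) - 4644) - 1*(-135) = 1/((1 - 185/4) - 4644) + 135 = 1/(-181/4 - 4644) + 135 = 1/(-18757/4) + 135 = -4/18757 + 135 = 2532191/18757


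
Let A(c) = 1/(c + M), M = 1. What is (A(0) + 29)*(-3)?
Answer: -90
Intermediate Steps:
A(c) = 1/(1 + c) (A(c) = 1/(c + 1) = 1/(1 + c))
(A(0) + 29)*(-3) = (1/(1 + 0) + 29)*(-3) = (1/1 + 29)*(-3) = (1 + 29)*(-3) = 30*(-3) = -90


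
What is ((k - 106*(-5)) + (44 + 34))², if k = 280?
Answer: 788544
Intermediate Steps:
((k - 106*(-5)) + (44 + 34))² = ((280 - 106*(-5)) + (44 + 34))² = ((280 + 530) + 78)² = (810 + 78)² = 888² = 788544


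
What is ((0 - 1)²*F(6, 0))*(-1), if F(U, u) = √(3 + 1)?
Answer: -2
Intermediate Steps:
F(U, u) = 2 (F(U, u) = √4 = 2)
((0 - 1)²*F(6, 0))*(-1) = ((0 - 1)²*2)*(-1) = ((-1)²*2)*(-1) = (1*2)*(-1) = 2*(-1) = -2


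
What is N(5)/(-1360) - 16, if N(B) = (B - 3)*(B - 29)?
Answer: -1357/85 ≈ -15.965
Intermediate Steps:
N(B) = (-29 + B)*(-3 + B) (N(B) = (-3 + B)*(-29 + B) = (-29 + B)*(-3 + B))
N(5)/(-1360) - 16 = (87 + 5² - 32*5)/(-1360) - 16 = (87 + 25 - 160)*(-1/1360) - 16 = -48*(-1/1360) - 16 = 3/85 - 16 = -1357/85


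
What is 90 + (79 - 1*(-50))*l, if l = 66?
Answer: 8604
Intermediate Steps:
90 + (79 - 1*(-50))*l = 90 + (79 - 1*(-50))*66 = 90 + (79 + 50)*66 = 90 + 129*66 = 90 + 8514 = 8604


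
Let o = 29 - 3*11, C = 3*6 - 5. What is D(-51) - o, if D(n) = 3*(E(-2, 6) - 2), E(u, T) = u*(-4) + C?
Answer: 61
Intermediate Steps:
C = 13 (C = 18 - 5 = 13)
E(u, T) = 13 - 4*u (E(u, T) = u*(-4) + 13 = -4*u + 13 = 13 - 4*u)
o = -4 (o = 29 - 33 = -4)
D(n) = 57 (D(n) = 3*((13 - 4*(-2)) - 2) = 3*((13 + 8) - 2) = 3*(21 - 2) = 3*19 = 57)
D(-51) - o = 57 - 1*(-4) = 57 + 4 = 61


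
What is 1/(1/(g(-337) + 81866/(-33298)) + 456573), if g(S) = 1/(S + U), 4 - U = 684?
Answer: 41645510/19014198505197 ≈ 2.1902e-6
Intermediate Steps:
U = -680 (U = 4 - 1*684 = 4 - 684 = -680)
g(S) = 1/(-680 + S) (g(S) = 1/(S - 680) = 1/(-680 + S))
1/(1/(g(-337) + 81866/(-33298)) + 456573) = 1/(1/(1/(-680 - 337) + 81866/(-33298)) + 456573) = 1/(1/(1/(-1017) + 81866*(-1/33298)) + 456573) = 1/(1/(-1/1017 - 40933/16649) + 456573) = 1/(1/(-41645510/16932033) + 456573) = 1/(-16932033/41645510 + 456573) = 1/(19014198505197/41645510) = 41645510/19014198505197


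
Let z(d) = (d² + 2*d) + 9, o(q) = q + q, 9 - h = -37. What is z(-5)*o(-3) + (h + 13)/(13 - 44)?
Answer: -4523/31 ≈ -145.90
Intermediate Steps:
h = 46 (h = 9 - 1*(-37) = 9 + 37 = 46)
o(q) = 2*q
z(d) = 9 + d² + 2*d
z(-5)*o(-3) + (h + 13)/(13 - 44) = (9 + (-5)² + 2*(-5))*(2*(-3)) + (46 + 13)/(13 - 44) = (9 + 25 - 10)*(-6) + 59/(-31) = 24*(-6) + 59*(-1/31) = -144 - 59/31 = -4523/31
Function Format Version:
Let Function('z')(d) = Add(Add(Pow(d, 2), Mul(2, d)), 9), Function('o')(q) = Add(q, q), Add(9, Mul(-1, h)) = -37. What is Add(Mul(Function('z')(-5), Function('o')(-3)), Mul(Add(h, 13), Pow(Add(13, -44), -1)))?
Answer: Rational(-4523, 31) ≈ -145.90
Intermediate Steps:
h = 46 (h = Add(9, Mul(-1, -37)) = Add(9, 37) = 46)
Function('o')(q) = Mul(2, q)
Function('z')(d) = Add(9, Pow(d, 2), Mul(2, d))
Add(Mul(Function('z')(-5), Function('o')(-3)), Mul(Add(h, 13), Pow(Add(13, -44), -1))) = Add(Mul(Add(9, Pow(-5, 2), Mul(2, -5)), Mul(2, -3)), Mul(Add(46, 13), Pow(Add(13, -44), -1))) = Add(Mul(Add(9, 25, -10), -6), Mul(59, Pow(-31, -1))) = Add(Mul(24, -6), Mul(59, Rational(-1, 31))) = Add(-144, Rational(-59, 31)) = Rational(-4523, 31)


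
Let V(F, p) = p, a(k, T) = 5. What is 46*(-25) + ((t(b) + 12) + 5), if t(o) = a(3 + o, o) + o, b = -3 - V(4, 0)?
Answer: -1131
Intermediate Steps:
b = -3 (b = -3 - 1*0 = -3 + 0 = -3)
t(o) = 5 + o
46*(-25) + ((t(b) + 12) + 5) = 46*(-25) + (((5 - 3) + 12) + 5) = -1150 + ((2 + 12) + 5) = -1150 + (14 + 5) = -1150 + 19 = -1131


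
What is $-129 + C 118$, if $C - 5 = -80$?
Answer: $-8979$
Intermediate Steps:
$C = -75$ ($C = 5 - 80 = -75$)
$-129 + C 118 = -129 - 8850 = -8979$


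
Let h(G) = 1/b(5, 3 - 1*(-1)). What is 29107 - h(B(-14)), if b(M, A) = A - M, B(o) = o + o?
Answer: 29108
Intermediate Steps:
B(o) = 2*o
h(G) = -1 (h(G) = 1/((3 - 1*(-1)) - 1*5) = 1/((3 + 1) - 5) = 1/(4 - 5) = 1/(-1) = -1)
29107 - h(B(-14)) = 29107 - 1*(-1) = 29107 + 1 = 29108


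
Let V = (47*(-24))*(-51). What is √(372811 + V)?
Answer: √430339 ≈ 656.00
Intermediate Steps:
V = 57528 (V = -1128*(-51) = 57528)
√(372811 + V) = √(372811 + 57528) = √430339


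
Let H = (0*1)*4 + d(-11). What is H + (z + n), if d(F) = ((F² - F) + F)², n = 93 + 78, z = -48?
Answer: 14764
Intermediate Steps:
n = 171
d(F) = F⁴ (d(F) = (F²)² = F⁴)
H = 14641 (H = (0*1)*4 + (-11)⁴ = 0*4 + 14641 = 0 + 14641 = 14641)
H + (z + n) = 14641 + (-48 + 171) = 14641 + 123 = 14764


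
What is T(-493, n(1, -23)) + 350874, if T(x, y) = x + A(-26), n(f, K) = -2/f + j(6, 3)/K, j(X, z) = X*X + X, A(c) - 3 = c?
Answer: 350358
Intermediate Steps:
A(c) = 3 + c
j(X, z) = X + X**2 (j(X, z) = X**2 + X = X + X**2)
n(f, K) = -2/f + 42/K (n(f, K) = -2/f + (6*(1 + 6))/K = -2/f + (6*7)/K = -2/f + 42/K)
T(x, y) = -23 + x (T(x, y) = x + (3 - 26) = x - 23 = -23 + x)
T(-493, n(1, -23)) + 350874 = (-23 - 493) + 350874 = -516 + 350874 = 350358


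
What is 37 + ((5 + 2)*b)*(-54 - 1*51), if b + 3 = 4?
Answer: -698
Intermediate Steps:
b = 1 (b = -3 + 4 = 1)
37 + ((5 + 2)*b)*(-54 - 1*51) = 37 + ((5 + 2)*1)*(-54 - 1*51) = 37 + (7*1)*(-54 - 51) = 37 + 7*(-105) = 37 - 735 = -698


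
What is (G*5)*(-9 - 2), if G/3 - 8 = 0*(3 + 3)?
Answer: -1320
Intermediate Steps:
G = 24 (G = 24 + 3*(0*(3 + 3)) = 24 + 3*(0*6) = 24 + 3*0 = 24 + 0 = 24)
(G*5)*(-9 - 2) = (24*5)*(-9 - 2) = 120*(-11) = -1320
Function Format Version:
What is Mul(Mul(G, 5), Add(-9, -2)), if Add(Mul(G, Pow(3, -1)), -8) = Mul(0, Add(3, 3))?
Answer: -1320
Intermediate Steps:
G = 24 (G = Add(24, Mul(3, Mul(0, Add(3, 3)))) = Add(24, Mul(3, Mul(0, 6))) = Add(24, Mul(3, 0)) = Add(24, 0) = 24)
Mul(Mul(G, 5), Add(-9, -2)) = Mul(Mul(24, 5), Add(-9, -2)) = Mul(120, -11) = -1320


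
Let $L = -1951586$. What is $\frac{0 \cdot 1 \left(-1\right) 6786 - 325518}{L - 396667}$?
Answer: $\frac{108506}{782751} \approx 0.13862$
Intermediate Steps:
$\frac{0 \cdot 1 \left(-1\right) 6786 - 325518}{L - 396667} = \frac{0 \cdot 1 \left(-1\right) 6786 - 325518}{-1951586 - 396667} = \frac{0 \left(-1\right) 6786 - 325518}{-2348253} = \left(0 \cdot 6786 - 325518\right) \left(- \frac{1}{2348253}\right) = \left(0 - 325518\right) \left(- \frac{1}{2348253}\right) = \left(-325518\right) \left(- \frac{1}{2348253}\right) = \frac{108506}{782751}$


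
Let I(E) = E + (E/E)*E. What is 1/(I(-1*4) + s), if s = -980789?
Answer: -1/980797 ≈ -1.0196e-6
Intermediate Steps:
I(E) = 2*E (I(E) = E + 1*E = E + E = 2*E)
1/(I(-1*4) + s) = 1/(2*(-1*4) - 980789) = 1/(2*(-4) - 980789) = 1/(-8 - 980789) = 1/(-980797) = -1/980797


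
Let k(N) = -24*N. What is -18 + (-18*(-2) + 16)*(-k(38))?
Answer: 47406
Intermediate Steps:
-18 + (-18*(-2) + 16)*(-k(38)) = -18 + (-18*(-2) + 16)*(-(-24)*38) = -18 + (36 + 16)*(-1*(-912)) = -18 + 52*912 = -18 + 47424 = 47406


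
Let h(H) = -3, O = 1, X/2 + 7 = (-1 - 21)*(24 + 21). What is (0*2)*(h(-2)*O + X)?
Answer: 0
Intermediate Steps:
X = -1994 (X = -14 + 2*((-1 - 21)*(24 + 21)) = -14 + 2*(-22*45) = -14 + 2*(-990) = -14 - 1980 = -1994)
(0*2)*(h(-2)*O + X) = (0*2)*(-3*1 - 1994) = 0*(-3 - 1994) = 0*(-1997) = 0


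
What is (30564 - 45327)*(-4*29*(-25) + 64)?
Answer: -43757532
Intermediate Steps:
(30564 - 45327)*(-4*29*(-25) + 64) = -14763*(-116*(-25) + 64) = -14763*(2900 + 64) = -14763*2964 = -43757532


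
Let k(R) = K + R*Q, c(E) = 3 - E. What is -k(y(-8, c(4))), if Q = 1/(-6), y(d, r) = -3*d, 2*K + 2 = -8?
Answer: 9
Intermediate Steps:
K = -5 (K = -1 + (1/2)*(-8) = -1 - 4 = -5)
Q = -1/6 ≈ -0.16667
k(R) = -5 - R/6 (k(R) = -5 + R*(-1/6) = -5 - R/6)
-k(y(-8, c(4))) = -(-5 - (-1)*(-8)/2) = -(-5 - 1/6*24) = -(-5 - 4) = -1*(-9) = 9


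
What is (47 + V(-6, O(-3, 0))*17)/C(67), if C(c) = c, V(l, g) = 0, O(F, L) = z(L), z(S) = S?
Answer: 47/67 ≈ 0.70149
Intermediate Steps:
O(F, L) = L
(47 + V(-6, O(-3, 0))*17)/C(67) = (47 + 0*17)/67 = (47 + 0)*(1/67) = 47*(1/67) = 47/67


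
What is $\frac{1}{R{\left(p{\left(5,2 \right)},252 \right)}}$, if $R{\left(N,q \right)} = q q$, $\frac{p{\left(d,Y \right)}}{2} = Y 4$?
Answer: $\frac{1}{63504} \approx 1.5747 \cdot 10^{-5}$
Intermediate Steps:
$p{\left(d,Y \right)} = 8 Y$ ($p{\left(d,Y \right)} = 2 Y 4 = 2 \cdot 4 Y = 8 Y$)
$R{\left(N,q \right)} = q^{2}$
$\frac{1}{R{\left(p{\left(5,2 \right)},252 \right)}} = \frac{1}{252^{2}} = \frac{1}{63504}$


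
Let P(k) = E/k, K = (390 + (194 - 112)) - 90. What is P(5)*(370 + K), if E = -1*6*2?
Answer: -9024/5 ≈ -1804.8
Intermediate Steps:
K = 382 (K = (390 + 82) - 90 = 472 - 90 = 382)
E = -12 (E = -6*2 = -12)
P(k) = -12/k
P(5)*(370 + K) = (-12/5)*(370 + 382) = -12*⅕*752 = -12/5*752 = -9024/5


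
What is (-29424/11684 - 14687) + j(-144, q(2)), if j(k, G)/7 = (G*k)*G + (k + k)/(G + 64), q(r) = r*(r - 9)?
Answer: -15503049643/73025 ≈ -2.1230e+5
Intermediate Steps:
q(r) = r*(-9 + r)
j(k, G) = 7*k*G² + 14*k/(64 + G) (j(k, G) = 7*((G*k)*G + (k + k)/(G + 64)) = 7*(k*G² + (2*k)/(64 + G)) = 7*(k*G² + 2*k/(64 + G)) = 7*k*G² + 14*k/(64 + G))
(-29424/11684 - 14687) + j(-144, q(2)) = (-29424/11684 - 14687) + 7*(-144)*(2 + (2*(-9 + 2))³ + 64*(2*(-9 + 2))²)/(64 + 2*(-9 + 2)) = (-29424*1/11684 - 14687) + 7*(-144)*(2 + (2*(-7))³ + 64*(2*(-7))²)/(64 + 2*(-7)) = (-7356/2921 - 14687) + 7*(-144)*(2 + (-14)³ + 64*(-14)²)/(64 - 14) = -42908083/2921 + 7*(-144)*(2 - 2744 + 64*196)/50 = -42908083/2921 + 7*(-144)*(1/50)*(2 - 2744 + 12544) = -42908083/2921 + 7*(-144)*(1/50)*9802 = -42908083/2921 - 4940208/25 = -15503049643/73025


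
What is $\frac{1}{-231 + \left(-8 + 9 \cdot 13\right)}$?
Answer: $- \frac{1}{122} \approx -0.0081967$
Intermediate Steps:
$\frac{1}{-231 + \left(-8 + 9 \cdot 13\right)} = \frac{1}{-231 + \left(-8 + 117\right)} = \frac{1}{-231 + 109} = \frac{1}{-122} = - \frac{1}{122}$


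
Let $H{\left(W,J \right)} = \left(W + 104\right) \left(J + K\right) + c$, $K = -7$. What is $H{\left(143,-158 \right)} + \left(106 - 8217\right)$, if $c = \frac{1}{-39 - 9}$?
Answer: $- \frac{2345569}{48} \approx -48866.0$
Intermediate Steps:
$c = - \frac{1}{48}$ ($c = \frac{1}{-48} = - \frac{1}{48} \approx -0.020833$)
$H{\left(W,J \right)} = - \frac{1}{48} + \left(-7 + J\right) \left(104 + W\right)$ ($H{\left(W,J \right)} = \left(W + 104\right) \left(J - 7\right) - \frac{1}{48} = \left(104 + W\right) \left(-7 + J\right) - \frac{1}{48} = \left(-7 + J\right) \left(104 + W\right) - \frac{1}{48} = - \frac{1}{48} + \left(-7 + J\right) \left(104 + W\right)$)
$H{\left(143,-158 \right)} + \left(106 - 8217\right) = \left(- \frac{34945}{48} - 1001 + 104 \left(-158\right) - 22594\right) + \left(106 - 8217\right) = \left(- \frac{34945}{48} - 1001 - 16432 - 22594\right) + \left(106 - 8217\right) = - \frac{1956241}{48} - 8111 = - \frac{2345569}{48}$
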